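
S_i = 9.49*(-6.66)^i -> [9.49, -63.2, 420.93, -2803.42, 18670.81]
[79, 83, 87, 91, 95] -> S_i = 79 + 4*i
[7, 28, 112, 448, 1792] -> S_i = 7*4^i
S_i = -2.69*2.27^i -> [-2.69, -6.11, -13.86, -31.47, -71.43]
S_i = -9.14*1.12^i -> [-9.14, -10.24, -11.47, -12.84, -14.38]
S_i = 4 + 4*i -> [4, 8, 12, 16, 20]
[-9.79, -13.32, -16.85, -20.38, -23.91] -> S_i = -9.79 + -3.53*i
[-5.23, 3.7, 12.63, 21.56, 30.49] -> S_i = -5.23 + 8.93*i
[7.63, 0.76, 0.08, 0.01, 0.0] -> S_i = 7.63*0.10^i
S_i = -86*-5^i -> [-86, 430, -2150, 10750, -53750]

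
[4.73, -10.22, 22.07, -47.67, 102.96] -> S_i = 4.73*(-2.16)^i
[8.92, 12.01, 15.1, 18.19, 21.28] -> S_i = 8.92 + 3.09*i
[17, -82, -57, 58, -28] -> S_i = Random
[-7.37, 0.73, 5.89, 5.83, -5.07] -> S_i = Random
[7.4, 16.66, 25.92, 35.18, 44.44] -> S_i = 7.40 + 9.26*i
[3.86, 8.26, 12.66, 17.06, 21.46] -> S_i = 3.86 + 4.40*i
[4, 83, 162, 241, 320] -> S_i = 4 + 79*i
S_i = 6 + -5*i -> [6, 1, -4, -9, -14]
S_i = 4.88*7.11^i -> [4.88, 34.7, 246.69, 1754.0, 12470.91]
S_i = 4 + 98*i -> [4, 102, 200, 298, 396]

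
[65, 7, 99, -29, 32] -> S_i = Random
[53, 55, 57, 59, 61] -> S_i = 53 + 2*i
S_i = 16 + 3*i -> [16, 19, 22, 25, 28]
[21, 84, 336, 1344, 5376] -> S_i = 21*4^i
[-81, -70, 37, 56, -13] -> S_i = Random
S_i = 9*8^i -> [9, 72, 576, 4608, 36864]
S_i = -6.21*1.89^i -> [-6.21, -11.74, -22.18, -41.93, -79.24]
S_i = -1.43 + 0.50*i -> [-1.43, -0.93, -0.43, 0.07, 0.57]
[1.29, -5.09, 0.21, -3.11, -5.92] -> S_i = Random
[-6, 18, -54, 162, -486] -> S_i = -6*-3^i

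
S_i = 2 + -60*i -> [2, -58, -118, -178, -238]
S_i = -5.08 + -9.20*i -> [-5.08, -14.28, -23.48, -32.68, -41.88]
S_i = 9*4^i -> [9, 36, 144, 576, 2304]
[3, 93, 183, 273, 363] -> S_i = 3 + 90*i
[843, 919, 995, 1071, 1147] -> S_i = 843 + 76*i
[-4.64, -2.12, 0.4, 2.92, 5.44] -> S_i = -4.64 + 2.52*i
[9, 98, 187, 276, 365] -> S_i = 9 + 89*i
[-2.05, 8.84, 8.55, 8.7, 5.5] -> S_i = Random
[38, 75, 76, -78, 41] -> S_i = Random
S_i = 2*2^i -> [2, 4, 8, 16, 32]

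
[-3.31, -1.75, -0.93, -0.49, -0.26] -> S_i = -3.31*0.53^i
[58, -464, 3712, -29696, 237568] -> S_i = 58*-8^i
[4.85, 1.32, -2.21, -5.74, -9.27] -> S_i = 4.85 + -3.53*i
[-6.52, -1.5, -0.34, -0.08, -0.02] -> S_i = -6.52*0.23^i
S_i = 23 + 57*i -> [23, 80, 137, 194, 251]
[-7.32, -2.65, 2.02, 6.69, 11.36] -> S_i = -7.32 + 4.67*i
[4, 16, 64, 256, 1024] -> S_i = 4*4^i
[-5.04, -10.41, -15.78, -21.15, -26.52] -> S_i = -5.04 + -5.37*i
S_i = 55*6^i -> [55, 330, 1980, 11880, 71280]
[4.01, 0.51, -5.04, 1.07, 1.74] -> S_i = Random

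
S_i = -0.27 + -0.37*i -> [-0.27, -0.64, -1.01, -1.38, -1.75]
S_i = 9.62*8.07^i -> [9.62, 77.63, 626.5, 5055.87, 40800.85]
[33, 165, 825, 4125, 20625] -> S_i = 33*5^i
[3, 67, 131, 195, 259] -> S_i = 3 + 64*i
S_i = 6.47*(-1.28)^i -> [6.47, -8.28, 10.6, -13.57, 17.37]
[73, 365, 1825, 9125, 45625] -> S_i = 73*5^i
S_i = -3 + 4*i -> [-3, 1, 5, 9, 13]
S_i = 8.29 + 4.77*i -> [8.29, 13.06, 17.83, 22.6, 27.37]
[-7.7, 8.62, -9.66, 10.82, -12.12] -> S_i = -7.70*(-1.12)^i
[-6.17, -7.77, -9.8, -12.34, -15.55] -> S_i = -6.17*1.26^i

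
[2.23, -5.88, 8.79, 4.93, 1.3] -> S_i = Random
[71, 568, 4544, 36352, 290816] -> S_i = 71*8^i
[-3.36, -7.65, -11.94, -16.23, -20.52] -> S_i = -3.36 + -4.29*i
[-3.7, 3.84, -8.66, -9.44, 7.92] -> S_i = Random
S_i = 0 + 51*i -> [0, 51, 102, 153, 204]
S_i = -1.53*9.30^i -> [-1.53, -14.23, -132.33, -1230.67, -11445.2]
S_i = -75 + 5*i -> [-75, -70, -65, -60, -55]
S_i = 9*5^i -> [9, 45, 225, 1125, 5625]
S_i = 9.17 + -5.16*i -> [9.17, 4.01, -1.15, -6.31, -11.47]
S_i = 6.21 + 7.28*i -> [6.21, 13.49, 20.77, 28.05, 35.33]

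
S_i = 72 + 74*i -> [72, 146, 220, 294, 368]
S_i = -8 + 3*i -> [-8, -5, -2, 1, 4]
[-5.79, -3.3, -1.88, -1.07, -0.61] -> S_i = -5.79*0.57^i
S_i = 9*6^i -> [9, 54, 324, 1944, 11664]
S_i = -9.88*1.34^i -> [-9.88, -13.24, -17.74, -23.77, -31.85]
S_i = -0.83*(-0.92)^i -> [-0.83, 0.76, -0.7, 0.65, -0.59]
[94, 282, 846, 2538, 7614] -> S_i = 94*3^i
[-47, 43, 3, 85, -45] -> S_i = Random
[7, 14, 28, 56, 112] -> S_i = 7*2^i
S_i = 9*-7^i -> [9, -63, 441, -3087, 21609]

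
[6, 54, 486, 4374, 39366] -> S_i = 6*9^i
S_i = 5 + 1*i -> [5, 6, 7, 8, 9]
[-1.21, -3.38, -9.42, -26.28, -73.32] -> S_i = -1.21*2.79^i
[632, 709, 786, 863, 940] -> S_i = 632 + 77*i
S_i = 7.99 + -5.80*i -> [7.99, 2.19, -3.61, -9.41, -15.21]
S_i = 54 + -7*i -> [54, 47, 40, 33, 26]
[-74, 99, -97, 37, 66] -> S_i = Random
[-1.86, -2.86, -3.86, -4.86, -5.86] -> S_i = -1.86 + -1.00*i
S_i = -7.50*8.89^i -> [-7.5, -66.68, -592.74, -5269.47, -46845.55]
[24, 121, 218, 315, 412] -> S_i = 24 + 97*i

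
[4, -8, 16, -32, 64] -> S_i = 4*-2^i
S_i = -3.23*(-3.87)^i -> [-3.23, 12.5, -48.38, 187.21, -724.51]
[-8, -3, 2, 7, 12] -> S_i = -8 + 5*i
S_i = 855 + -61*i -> [855, 794, 733, 672, 611]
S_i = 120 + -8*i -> [120, 112, 104, 96, 88]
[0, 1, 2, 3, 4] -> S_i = 0 + 1*i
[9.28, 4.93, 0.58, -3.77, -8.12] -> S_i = 9.28 + -4.35*i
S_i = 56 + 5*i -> [56, 61, 66, 71, 76]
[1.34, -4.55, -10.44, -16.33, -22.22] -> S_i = 1.34 + -5.89*i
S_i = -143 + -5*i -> [-143, -148, -153, -158, -163]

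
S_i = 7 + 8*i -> [7, 15, 23, 31, 39]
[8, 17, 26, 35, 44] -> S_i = 8 + 9*i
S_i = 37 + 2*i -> [37, 39, 41, 43, 45]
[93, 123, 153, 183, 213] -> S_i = 93 + 30*i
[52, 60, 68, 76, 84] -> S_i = 52 + 8*i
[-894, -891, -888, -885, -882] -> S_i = -894 + 3*i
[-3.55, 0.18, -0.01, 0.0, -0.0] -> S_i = -3.55*(-0.05)^i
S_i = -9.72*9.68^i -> [-9.72, -94.09, -910.79, -8816.42, -85342.96]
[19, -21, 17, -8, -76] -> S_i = Random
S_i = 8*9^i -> [8, 72, 648, 5832, 52488]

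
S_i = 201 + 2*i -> [201, 203, 205, 207, 209]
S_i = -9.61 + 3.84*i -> [-9.61, -5.77, -1.93, 1.91, 5.75]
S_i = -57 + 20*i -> [-57, -37, -17, 3, 23]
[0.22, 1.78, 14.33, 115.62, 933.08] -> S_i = 0.22*8.07^i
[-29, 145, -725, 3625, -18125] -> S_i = -29*-5^i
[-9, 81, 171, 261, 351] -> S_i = -9 + 90*i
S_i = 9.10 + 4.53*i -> [9.1, 13.63, 18.16, 22.69, 27.22]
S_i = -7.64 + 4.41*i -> [-7.64, -3.23, 1.18, 5.59, 10.0]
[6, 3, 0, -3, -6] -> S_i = 6 + -3*i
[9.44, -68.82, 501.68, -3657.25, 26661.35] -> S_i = 9.44*(-7.29)^i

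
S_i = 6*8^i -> [6, 48, 384, 3072, 24576]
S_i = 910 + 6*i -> [910, 916, 922, 928, 934]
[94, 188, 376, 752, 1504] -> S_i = 94*2^i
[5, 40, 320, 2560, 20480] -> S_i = 5*8^i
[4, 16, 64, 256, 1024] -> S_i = 4*4^i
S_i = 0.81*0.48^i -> [0.81, 0.39, 0.19, 0.09, 0.04]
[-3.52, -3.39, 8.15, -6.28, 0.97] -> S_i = Random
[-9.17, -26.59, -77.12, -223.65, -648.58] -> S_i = -9.17*2.90^i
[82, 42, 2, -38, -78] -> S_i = 82 + -40*i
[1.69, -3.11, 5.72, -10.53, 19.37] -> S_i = 1.69*(-1.84)^i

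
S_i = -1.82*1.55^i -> [-1.82, -2.82, -4.37, -6.78, -10.51]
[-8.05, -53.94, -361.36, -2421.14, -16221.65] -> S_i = -8.05*6.70^i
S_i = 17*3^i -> [17, 51, 153, 459, 1377]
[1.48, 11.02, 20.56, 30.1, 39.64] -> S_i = 1.48 + 9.54*i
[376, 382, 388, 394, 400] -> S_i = 376 + 6*i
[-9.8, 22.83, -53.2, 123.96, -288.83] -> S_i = -9.80*(-2.33)^i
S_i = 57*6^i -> [57, 342, 2052, 12312, 73872]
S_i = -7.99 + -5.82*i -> [-7.99, -13.81, -19.63, -25.45, -31.27]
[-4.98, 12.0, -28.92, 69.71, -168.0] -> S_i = -4.98*(-2.41)^i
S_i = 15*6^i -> [15, 90, 540, 3240, 19440]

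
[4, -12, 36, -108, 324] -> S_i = 4*-3^i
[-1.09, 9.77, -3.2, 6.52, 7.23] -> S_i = Random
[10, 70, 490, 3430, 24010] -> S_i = 10*7^i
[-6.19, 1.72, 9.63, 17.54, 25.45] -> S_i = -6.19 + 7.91*i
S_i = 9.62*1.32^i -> [9.62, 12.7, 16.76, 22.13, 29.21]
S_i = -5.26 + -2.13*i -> [-5.26, -7.39, -9.52, -11.65, -13.78]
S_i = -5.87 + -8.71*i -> [-5.87, -14.58, -23.29, -32.0, -40.71]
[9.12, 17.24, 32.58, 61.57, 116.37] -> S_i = 9.12*1.89^i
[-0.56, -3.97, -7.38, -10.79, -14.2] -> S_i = -0.56 + -3.41*i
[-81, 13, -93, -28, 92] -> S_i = Random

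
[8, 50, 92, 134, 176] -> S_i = 8 + 42*i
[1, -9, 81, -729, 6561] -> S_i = 1*-9^i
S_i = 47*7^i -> [47, 329, 2303, 16121, 112847]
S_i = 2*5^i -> [2, 10, 50, 250, 1250]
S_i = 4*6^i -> [4, 24, 144, 864, 5184]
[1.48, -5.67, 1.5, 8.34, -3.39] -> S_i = Random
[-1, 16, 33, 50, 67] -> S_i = -1 + 17*i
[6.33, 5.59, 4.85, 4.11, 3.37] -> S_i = 6.33 + -0.74*i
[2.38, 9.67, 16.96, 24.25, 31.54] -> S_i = 2.38 + 7.29*i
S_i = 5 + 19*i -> [5, 24, 43, 62, 81]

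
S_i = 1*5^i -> [1, 5, 25, 125, 625]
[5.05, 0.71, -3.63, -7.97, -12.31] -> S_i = 5.05 + -4.34*i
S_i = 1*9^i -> [1, 9, 81, 729, 6561]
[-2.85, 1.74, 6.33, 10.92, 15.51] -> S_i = -2.85 + 4.59*i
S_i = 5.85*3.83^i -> [5.85, 22.41, 85.81, 328.66, 1258.78]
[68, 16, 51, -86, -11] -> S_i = Random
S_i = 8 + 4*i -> [8, 12, 16, 20, 24]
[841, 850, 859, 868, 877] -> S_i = 841 + 9*i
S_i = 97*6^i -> [97, 582, 3492, 20952, 125712]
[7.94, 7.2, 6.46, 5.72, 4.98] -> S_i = 7.94 + -0.74*i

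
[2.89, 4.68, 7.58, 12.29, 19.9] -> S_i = 2.89*1.62^i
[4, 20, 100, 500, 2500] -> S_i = 4*5^i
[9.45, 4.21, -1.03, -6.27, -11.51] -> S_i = 9.45 + -5.24*i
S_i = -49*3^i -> [-49, -147, -441, -1323, -3969]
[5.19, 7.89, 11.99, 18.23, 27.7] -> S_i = 5.19*1.52^i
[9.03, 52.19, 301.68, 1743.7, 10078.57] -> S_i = 9.03*5.78^i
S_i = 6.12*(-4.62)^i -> [6.12, -28.27, 130.63, -603.5, 2788.17]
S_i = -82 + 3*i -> [-82, -79, -76, -73, -70]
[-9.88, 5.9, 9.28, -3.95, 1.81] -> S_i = Random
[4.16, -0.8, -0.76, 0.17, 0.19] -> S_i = Random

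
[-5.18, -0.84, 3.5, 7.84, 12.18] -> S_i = -5.18 + 4.34*i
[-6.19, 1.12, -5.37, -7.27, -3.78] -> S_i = Random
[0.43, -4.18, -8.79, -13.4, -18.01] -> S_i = 0.43 + -4.61*i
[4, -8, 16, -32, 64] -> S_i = 4*-2^i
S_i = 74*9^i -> [74, 666, 5994, 53946, 485514]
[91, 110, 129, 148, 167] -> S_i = 91 + 19*i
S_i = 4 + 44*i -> [4, 48, 92, 136, 180]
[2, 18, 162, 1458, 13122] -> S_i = 2*9^i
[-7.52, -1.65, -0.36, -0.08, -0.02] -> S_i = -7.52*0.22^i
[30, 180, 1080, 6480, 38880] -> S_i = 30*6^i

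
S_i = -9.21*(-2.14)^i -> [-9.21, 19.71, -42.18, 90.26, -193.16]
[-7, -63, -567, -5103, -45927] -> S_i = -7*9^i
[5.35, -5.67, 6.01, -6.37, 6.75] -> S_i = 5.35*(-1.06)^i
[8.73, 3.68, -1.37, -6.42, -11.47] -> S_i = 8.73 + -5.05*i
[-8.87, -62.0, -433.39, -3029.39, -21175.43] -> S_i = -8.87*6.99^i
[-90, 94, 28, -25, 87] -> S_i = Random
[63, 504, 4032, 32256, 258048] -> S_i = 63*8^i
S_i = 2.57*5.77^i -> [2.57, 14.83, 85.56, 493.7, 2848.63]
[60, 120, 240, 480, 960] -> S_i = 60*2^i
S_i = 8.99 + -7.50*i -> [8.99, 1.49, -6.01, -13.51, -21.01]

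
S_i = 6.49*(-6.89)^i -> [6.49, -44.72, 308.09, -2122.77, 14625.87]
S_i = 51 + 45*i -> [51, 96, 141, 186, 231]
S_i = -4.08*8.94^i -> [-4.08, -36.48, -326.09, -2915.23, -26062.15]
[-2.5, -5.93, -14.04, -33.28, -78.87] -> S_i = -2.50*2.37^i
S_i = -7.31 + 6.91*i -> [-7.31, -0.4, 6.51, 13.42, 20.33]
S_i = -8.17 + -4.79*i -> [-8.17, -12.96, -17.75, -22.54, -27.33]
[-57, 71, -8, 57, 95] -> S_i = Random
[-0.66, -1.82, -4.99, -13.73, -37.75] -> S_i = -0.66*2.75^i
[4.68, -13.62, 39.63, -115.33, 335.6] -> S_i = 4.68*(-2.91)^i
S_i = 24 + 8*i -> [24, 32, 40, 48, 56]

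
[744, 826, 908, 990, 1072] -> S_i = 744 + 82*i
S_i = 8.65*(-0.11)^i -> [8.65, -0.95, 0.1, -0.01, 0.0]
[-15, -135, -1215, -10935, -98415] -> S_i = -15*9^i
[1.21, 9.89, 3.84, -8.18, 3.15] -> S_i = Random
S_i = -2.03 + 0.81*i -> [-2.03, -1.22, -0.41, 0.4, 1.21]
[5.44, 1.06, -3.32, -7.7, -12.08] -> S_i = 5.44 + -4.38*i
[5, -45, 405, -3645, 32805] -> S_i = 5*-9^i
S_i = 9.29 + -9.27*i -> [9.29, 0.02, -9.25, -18.52, -27.79]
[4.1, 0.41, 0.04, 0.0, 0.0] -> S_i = 4.10*0.10^i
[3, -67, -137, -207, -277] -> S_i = 3 + -70*i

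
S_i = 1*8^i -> [1, 8, 64, 512, 4096]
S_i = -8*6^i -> [-8, -48, -288, -1728, -10368]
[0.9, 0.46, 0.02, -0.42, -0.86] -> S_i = 0.90 + -0.44*i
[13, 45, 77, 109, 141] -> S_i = 13 + 32*i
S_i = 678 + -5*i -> [678, 673, 668, 663, 658]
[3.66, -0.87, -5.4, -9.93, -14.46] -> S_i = 3.66 + -4.53*i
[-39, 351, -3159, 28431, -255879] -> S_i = -39*-9^i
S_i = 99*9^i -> [99, 891, 8019, 72171, 649539]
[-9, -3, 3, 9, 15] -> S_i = -9 + 6*i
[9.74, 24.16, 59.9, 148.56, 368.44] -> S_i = 9.74*2.48^i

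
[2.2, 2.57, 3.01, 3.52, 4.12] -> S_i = 2.20*1.17^i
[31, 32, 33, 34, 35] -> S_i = 31 + 1*i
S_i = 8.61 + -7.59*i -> [8.61, 1.02, -6.57, -14.16, -21.75]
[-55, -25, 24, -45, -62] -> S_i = Random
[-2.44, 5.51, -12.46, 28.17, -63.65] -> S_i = -2.44*(-2.26)^i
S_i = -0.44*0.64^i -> [-0.44, -0.28, -0.18, -0.12, -0.07]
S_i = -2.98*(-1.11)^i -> [-2.98, 3.31, -3.67, 4.08, -4.52]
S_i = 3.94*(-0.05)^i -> [3.94, -0.2, 0.01, -0.0, 0.0]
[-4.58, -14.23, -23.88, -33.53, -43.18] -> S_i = -4.58 + -9.65*i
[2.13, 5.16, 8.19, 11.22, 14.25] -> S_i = 2.13 + 3.03*i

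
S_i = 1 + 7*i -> [1, 8, 15, 22, 29]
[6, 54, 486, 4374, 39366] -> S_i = 6*9^i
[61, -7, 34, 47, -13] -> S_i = Random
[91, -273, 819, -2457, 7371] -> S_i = 91*-3^i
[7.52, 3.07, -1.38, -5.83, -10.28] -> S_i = 7.52 + -4.45*i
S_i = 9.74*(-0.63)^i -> [9.74, -6.14, 3.87, -2.44, 1.53]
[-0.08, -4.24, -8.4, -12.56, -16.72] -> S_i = -0.08 + -4.16*i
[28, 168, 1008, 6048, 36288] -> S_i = 28*6^i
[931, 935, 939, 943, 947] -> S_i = 931 + 4*i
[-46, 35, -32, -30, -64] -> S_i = Random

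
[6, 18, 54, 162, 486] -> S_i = 6*3^i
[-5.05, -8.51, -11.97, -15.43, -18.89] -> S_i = -5.05 + -3.46*i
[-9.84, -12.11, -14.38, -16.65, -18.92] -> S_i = -9.84 + -2.27*i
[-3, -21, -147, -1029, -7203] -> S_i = -3*7^i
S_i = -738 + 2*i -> [-738, -736, -734, -732, -730]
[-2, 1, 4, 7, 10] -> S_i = -2 + 3*i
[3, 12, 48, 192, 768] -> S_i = 3*4^i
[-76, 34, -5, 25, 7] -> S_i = Random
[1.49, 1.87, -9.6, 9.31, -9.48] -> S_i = Random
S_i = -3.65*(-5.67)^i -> [-3.65, 20.7, -117.34, 665.34, -3772.46]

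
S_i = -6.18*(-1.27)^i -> [-6.18, 7.85, -9.97, 12.66, -16.08]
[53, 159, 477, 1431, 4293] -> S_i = 53*3^i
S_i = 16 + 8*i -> [16, 24, 32, 40, 48]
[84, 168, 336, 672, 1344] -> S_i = 84*2^i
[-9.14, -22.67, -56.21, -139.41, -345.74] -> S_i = -9.14*2.48^i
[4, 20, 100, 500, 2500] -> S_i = 4*5^i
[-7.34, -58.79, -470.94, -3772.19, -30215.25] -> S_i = -7.34*8.01^i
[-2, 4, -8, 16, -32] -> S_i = -2*-2^i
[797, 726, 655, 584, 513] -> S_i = 797 + -71*i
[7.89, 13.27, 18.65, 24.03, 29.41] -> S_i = 7.89 + 5.38*i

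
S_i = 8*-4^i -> [8, -32, 128, -512, 2048]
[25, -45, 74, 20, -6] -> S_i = Random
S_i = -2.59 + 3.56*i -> [-2.59, 0.97, 4.53, 8.09, 11.65]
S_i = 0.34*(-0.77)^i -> [0.34, -0.26, 0.2, -0.16, 0.12]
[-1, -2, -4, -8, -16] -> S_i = -1*2^i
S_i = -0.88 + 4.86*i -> [-0.88, 3.98, 8.84, 13.7, 18.56]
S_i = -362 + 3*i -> [-362, -359, -356, -353, -350]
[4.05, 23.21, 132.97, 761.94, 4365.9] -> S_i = 4.05*5.73^i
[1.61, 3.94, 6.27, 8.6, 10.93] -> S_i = 1.61 + 2.33*i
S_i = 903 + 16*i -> [903, 919, 935, 951, 967]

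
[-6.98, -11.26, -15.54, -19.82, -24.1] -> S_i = -6.98 + -4.28*i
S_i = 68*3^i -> [68, 204, 612, 1836, 5508]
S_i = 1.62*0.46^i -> [1.62, 0.75, 0.34, 0.16, 0.07]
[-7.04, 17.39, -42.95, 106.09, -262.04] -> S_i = -7.04*(-2.47)^i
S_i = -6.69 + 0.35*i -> [-6.69, -6.34, -5.99, -5.64, -5.29]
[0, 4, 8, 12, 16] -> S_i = 0 + 4*i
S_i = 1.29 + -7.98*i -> [1.29, -6.69, -14.67, -22.65, -30.63]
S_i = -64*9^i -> [-64, -576, -5184, -46656, -419904]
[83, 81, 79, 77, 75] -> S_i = 83 + -2*i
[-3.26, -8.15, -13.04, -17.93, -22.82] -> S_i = -3.26 + -4.89*i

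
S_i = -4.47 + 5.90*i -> [-4.47, 1.43, 7.33, 13.23, 19.13]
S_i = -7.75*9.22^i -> [-7.75, -71.46, -658.82, -6074.28, -56004.82]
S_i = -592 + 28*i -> [-592, -564, -536, -508, -480]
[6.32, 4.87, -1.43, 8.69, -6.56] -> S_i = Random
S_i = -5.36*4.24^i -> [-5.36, -22.73, -96.36, -408.57, -1732.32]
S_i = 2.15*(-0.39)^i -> [2.15, -0.84, 0.33, -0.13, 0.05]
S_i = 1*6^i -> [1, 6, 36, 216, 1296]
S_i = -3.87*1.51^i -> [-3.87, -5.84, -8.82, -13.32, -20.12]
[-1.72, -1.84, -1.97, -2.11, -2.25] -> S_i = -1.72*1.07^i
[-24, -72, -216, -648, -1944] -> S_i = -24*3^i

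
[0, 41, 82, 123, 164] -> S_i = 0 + 41*i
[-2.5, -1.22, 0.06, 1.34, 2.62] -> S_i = -2.50 + 1.28*i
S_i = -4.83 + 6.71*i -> [-4.83, 1.88, 8.59, 15.3, 22.01]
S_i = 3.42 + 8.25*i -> [3.42, 11.67, 19.92, 28.17, 36.42]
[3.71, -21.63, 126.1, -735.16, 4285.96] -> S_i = 3.71*(-5.83)^i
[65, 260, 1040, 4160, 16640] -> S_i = 65*4^i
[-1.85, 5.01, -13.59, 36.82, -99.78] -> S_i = -1.85*(-2.71)^i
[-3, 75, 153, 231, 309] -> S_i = -3 + 78*i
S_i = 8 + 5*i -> [8, 13, 18, 23, 28]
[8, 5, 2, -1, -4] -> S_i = 8 + -3*i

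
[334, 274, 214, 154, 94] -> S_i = 334 + -60*i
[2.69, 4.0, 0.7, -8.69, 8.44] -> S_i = Random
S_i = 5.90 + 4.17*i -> [5.9, 10.07, 14.24, 18.41, 22.58]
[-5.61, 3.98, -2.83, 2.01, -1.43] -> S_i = -5.61*(-0.71)^i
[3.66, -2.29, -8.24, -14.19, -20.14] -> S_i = 3.66 + -5.95*i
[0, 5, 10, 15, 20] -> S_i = 0 + 5*i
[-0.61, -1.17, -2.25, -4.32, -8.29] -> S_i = -0.61*1.92^i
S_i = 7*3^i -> [7, 21, 63, 189, 567]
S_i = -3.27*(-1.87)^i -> [-3.27, 6.11, -11.43, 21.38, -39.99]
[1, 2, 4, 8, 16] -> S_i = 1*2^i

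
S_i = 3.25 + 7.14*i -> [3.25, 10.39, 17.53, 24.67, 31.81]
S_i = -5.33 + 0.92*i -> [-5.33, -4.41, -3.49, -2.57, -1.65]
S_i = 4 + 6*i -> [4, 10, 16, 22, 28]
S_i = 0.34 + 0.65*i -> [0.34, 0.99, 1.64, 2.29, 2.94]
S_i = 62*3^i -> [62, 186, 558, 1674, 5022]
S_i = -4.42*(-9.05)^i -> [-4.42, 40.0, -362.01, 3276.18, -29649.45]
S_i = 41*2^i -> [41, 82, 164, 328, 656]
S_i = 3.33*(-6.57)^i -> [3.33, -21.88, 143.74, -944.37, 6204.48]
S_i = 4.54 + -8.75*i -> [4.54, -4.21, -12.96, -21.71, -30.46]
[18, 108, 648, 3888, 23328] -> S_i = 18*6^i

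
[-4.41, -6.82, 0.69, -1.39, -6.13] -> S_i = Random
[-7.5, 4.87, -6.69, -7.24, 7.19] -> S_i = Random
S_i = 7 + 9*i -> [7, 16, 25, 34, 43]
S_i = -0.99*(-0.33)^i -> [-0.99, 0.33, -0.11, 0.04, -0.01]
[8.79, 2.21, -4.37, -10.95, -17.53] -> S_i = 8.79 + -6.58*i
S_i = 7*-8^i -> [7, -56, 448, -3584, 28672]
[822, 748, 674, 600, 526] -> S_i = 822 + -74*i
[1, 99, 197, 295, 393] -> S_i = 1 + 98*i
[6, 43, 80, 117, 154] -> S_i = 6 + 37*i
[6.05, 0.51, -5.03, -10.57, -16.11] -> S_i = 6.05 + -5.54*i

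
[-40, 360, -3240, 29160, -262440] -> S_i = -40*-9^i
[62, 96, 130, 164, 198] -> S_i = 62 + 34*i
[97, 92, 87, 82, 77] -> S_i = 97 + -5*i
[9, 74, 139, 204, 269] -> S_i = 9 + 65*i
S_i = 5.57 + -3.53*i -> [5.57, 2.04, -1.49, -5.02, -8.55]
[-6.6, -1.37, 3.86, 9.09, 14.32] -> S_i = -6.60 + 5.23*i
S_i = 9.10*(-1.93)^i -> [9.1, -17.56, 33.9, -65.42, 126.26]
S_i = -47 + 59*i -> [-47, 12, 71, 130, 189]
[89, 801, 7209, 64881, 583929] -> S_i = 89*9^i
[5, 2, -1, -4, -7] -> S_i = 5 + -3*i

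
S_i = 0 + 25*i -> [0, 25, 50, 75, 100]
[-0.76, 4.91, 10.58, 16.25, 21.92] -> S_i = -0.76 + 5.67*i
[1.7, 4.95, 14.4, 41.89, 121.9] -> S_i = 1.70*2.91^i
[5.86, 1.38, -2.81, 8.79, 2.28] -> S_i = Random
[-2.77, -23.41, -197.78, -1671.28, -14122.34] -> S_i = -2.77*8.45^i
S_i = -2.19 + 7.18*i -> [-2.19, 4.99, 12.17, 19.35, 26.53]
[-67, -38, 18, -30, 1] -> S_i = Random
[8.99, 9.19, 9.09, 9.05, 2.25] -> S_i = Random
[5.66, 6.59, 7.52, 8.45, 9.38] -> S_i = 5.66 + 0.93*i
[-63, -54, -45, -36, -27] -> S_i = -63 + 9*i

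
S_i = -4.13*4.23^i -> [-4.13, -17.47, -73.9, -312.59, -1322.24]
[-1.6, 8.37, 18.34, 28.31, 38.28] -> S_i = -1.60 + 9.97*i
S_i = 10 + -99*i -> [10, -89, -188, -287, -386]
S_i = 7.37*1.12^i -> [7.37, 8.25, 9.24, 10.35, 11.6]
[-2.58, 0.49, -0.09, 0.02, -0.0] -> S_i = -2.58*(-0.19)^i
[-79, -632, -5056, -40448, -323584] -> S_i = -79*8^i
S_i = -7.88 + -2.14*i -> [-7.88, -10.02, -12.16, -14.3, -16.44]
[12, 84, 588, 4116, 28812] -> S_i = 12*7^i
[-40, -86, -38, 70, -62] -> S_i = Random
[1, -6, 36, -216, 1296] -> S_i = 1*-6^i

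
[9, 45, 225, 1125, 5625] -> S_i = 9*5^i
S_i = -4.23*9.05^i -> [-4.23, -38.28, -346.45, -3135.35, -28374.92]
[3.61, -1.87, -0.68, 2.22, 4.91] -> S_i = Random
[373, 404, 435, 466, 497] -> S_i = 373 + 31*i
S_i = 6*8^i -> [6, 48, 384, 3072, 24576]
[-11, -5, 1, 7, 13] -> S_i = -11 + 6*i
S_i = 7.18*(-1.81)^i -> [7.18, -13.0, 23.52, -42.58, 77.06]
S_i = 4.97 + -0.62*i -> [4.97, 4.35, 3.73, 3.11, 2.49]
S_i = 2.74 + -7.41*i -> [2.74, -4.67, -12.08, -19.49, -26.9]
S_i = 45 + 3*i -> [45, 48, 51, 54, 57]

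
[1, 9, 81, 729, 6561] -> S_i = 1*9^i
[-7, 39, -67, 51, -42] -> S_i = Random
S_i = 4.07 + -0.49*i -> [4.07, 3.58, 3.09, 2.6, 2.11]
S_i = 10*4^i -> [10, 40, 160, 640, 2560]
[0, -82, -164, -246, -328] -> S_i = 0 + -82*i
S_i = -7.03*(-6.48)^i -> [-7.03, 45.55, -295.19, 1912.85, -12395.25]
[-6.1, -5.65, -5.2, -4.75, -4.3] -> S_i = -6.10 + 0.45*i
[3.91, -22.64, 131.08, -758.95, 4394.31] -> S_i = 3.91*(-5.79)^i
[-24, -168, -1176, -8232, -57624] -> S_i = -24*7^i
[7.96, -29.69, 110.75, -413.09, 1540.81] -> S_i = 7.96*(-3.73)^i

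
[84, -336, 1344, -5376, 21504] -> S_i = 84*-4^i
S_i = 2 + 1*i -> [2, 3, 4, 5, 6]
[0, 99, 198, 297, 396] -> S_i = 0 + 99*i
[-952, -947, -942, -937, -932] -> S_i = -952 + 5*i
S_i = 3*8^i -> [3, 24, 192, 1536, 12288]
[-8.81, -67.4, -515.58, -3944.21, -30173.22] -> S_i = -8.81*7.65^i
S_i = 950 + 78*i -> [950, 1028, 1106, 1184, 1262]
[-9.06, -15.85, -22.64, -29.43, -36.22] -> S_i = -9.06 + -6.79*i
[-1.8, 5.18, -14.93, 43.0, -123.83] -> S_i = -1.80*(-2.88)^i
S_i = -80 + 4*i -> [-80, -76, -72, -68, -64]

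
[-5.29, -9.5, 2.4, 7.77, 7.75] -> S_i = Random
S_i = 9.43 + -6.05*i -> [9.43, 3.38, -2.67, -8.72, -14.77]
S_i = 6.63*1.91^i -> [6.63, 12.66, 24.19, 46.2, 88.24]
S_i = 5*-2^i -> [5, -10, 20, -40, 80]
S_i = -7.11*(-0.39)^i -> [-7.11, 2.77, -1.08, 0.42, -0.16]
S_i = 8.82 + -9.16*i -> [8.82, -0.34, -9.5, -18.66, -27.82]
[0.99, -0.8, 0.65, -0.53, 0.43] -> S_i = 0.99*(-0.81)^i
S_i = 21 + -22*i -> [21, -1, -23, -45, -67]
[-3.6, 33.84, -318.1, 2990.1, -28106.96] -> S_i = -3.60*(-9.40)^i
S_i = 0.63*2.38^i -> [0.63, 1.5, 3.57, 8.49, 20.21]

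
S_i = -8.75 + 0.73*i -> [-8.75, -8.02, -7.29, -6.56, -5.83]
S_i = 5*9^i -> [5, 45, 405, 3645, 32805]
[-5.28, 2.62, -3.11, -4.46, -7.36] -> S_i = Random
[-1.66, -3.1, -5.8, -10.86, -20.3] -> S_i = -1.66*1.87^i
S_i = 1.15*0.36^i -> [1.15, 0.41, 0.15, 0.05, 0.02]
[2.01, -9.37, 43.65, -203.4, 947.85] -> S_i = 2.01*(-4.66)^i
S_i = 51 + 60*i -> [51, 111, 171, 231, 291]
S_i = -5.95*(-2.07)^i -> [-5.95, 12.32, -25.5, 52.77, -109.24]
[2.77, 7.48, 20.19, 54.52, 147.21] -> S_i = 2.77*2.70^i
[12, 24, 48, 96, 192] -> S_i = 12*2^i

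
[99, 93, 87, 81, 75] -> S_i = 99 + -6*i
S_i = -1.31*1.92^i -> [-1.31, -2.52, -4.83, -9.27, -17.8]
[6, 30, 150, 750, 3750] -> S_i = 6*5^i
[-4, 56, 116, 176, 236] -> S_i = -4 + 60*i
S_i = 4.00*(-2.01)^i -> [4.0, -8.04, 16.16, -32.48, 65.29]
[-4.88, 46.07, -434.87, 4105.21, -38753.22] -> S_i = -4.88*(-9.44)^i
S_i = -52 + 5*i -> [-52, -47, -42, -37, -32]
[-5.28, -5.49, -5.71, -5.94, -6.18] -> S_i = -5.28*1.04^i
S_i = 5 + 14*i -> [5, 19, 33, 47, 61]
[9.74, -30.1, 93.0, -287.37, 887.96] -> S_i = 9.74*(-3.09)^i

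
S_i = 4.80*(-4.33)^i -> [4.8, -20.78, 89.99, -389.68, 1687.3]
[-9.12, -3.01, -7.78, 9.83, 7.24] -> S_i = Random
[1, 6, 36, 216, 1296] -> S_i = 1*6^i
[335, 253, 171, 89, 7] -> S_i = 335 + -82*i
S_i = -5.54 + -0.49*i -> [-5.54, -6.03, -6.52, -7.01, -7.5]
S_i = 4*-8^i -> [4, -32, 256, -2048, 16384]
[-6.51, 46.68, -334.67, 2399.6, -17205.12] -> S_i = -6.51*(-7.17)^i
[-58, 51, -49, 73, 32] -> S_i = Random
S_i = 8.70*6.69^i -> [8.7, 58.2, 389.38, 2604.94, 17427.04]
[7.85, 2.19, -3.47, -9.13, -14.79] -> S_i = 7.85 + -5.66*i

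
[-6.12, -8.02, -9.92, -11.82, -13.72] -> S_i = -6.12 + -1.90*i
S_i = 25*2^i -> [25, 50, 100, 200, 400]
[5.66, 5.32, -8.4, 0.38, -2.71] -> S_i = Random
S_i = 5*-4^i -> [5, -20, 80, -320, 1280]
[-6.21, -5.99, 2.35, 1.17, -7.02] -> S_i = Random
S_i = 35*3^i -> [35, 105, 315, 945, 2835]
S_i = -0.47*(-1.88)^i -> [-0.47, 0.88, -1.66, 3.12, -5.87]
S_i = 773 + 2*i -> [773, 775, 777, 779, 781]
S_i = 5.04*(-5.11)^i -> [5.04, -25.75, 131.6, -672.5, 3436.48]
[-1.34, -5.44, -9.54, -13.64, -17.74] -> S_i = -1.34 + -4.10*i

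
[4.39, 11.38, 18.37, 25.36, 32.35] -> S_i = 4.39 + 6.99*i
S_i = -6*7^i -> [-6, -42, -294, -2058, -14406]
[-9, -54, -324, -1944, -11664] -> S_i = -9*6^i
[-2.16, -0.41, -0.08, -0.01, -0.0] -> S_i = -2.16*0.19^i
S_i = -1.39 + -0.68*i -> [-1.39, -2.07, -2.75, -3.43, -4.11]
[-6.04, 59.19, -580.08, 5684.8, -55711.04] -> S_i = -6.04*(-9.80)^i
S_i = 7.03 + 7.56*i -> [7.03, 14.59, 22.15, 29.71, 37.27]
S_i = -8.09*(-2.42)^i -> [-8.09, 19.58, -47.38, 114.66, -277.47]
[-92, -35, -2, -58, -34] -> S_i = Random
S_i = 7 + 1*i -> [7, 8, 9, 10, 11]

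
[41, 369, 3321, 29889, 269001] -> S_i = 41*9^i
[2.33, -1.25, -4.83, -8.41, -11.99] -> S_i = 2.33 + -3.58*i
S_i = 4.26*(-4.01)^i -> [4.26, -17.08, 68.5, -274.69, 1101.51]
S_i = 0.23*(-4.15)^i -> [0.23, -0.95, 3.96, -16.44, 68.22]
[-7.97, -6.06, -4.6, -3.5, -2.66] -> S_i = -7.97*0.76^i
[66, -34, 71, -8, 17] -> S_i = Random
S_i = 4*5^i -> [4, 20, 100, 500, 2500]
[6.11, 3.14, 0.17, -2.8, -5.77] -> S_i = 6.11 + -2.97*i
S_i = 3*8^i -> [3, 24, 192, 1536, 12288]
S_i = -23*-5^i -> [-23, 115, -575, 2875, -14375]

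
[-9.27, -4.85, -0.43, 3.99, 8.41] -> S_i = -9.27 + 4.42*i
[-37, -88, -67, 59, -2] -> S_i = Random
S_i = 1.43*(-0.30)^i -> [1.43, -0.43, 0.13, -0.04, 0.01]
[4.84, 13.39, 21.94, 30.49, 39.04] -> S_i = 4.84 + 8.55*i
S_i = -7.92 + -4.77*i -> [-7.92, -12.69, -17.46, -22.23, -27.0]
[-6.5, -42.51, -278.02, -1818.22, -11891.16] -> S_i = -6.50*6.54^i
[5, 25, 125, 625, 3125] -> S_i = 5*5^i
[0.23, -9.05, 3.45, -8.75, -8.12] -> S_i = Random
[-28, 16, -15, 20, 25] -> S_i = Random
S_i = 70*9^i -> [70, 630, 5670, 51030, 459270]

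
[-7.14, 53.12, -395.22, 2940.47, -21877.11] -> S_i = -7.14*(-7.44)^i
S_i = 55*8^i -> [55, 440, 3520, 28160, 225280]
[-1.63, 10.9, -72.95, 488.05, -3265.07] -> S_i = -1.63*(-6.69)^i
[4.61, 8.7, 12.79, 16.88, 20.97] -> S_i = 4.61 + 4.09*i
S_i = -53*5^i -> [-53, -265, -1325, -6625, -33125]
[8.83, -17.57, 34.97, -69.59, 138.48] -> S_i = 8.83*(-1.99)^i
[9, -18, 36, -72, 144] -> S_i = 9*-2^i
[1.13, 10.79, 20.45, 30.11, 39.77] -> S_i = 1.13 + 9.66*i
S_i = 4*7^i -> [4, 28, 196, 1372, 9604]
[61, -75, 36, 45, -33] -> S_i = Random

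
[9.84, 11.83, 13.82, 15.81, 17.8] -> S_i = 9.84 + 1.99*i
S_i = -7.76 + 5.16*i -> [-7.76, -2.6, 2.56, 7.72, 12.88]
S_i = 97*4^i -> [97, 388, 1552, 6208, 24832]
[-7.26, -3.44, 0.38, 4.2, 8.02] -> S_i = -7.26 + 3.82*i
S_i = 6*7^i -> [6, 42, 294, 2058, 14406]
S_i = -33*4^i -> [-33, -132, -528, -2112, -8448]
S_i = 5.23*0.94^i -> [5.23, 4.92, 4.62, 4.34, 4.08]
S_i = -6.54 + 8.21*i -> [-6.54, 1.67, 9.88, 18.09, 26.3]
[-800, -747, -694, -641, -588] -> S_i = -800 + 53*i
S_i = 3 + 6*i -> [3, 9, 15, 21, 27]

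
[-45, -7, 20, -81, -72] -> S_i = Random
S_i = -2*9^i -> [-2, -18, -162, -1458, -13122]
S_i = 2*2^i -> [2, 4, 8, 16, 32]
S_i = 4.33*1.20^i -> [4.33, 5.2, 6.24, 7.48, 8.98]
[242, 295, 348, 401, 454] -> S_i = 242 + 53*i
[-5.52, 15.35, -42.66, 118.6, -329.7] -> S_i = -5.52*(-2.78)^i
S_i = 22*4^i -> [22, 88, 352, 1408, 5632]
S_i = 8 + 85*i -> [8, 93, 178, 263, 348]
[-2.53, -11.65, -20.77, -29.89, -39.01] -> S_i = -2.53 + -9.12*i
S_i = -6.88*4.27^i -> [-6.88, -29.38, -125.44, -535.64, -2287.18]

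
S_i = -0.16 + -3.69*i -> [-0.16, -3.85, -7.54, -11.23, -14.92]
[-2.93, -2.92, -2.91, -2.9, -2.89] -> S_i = -2.93 + 0.01*i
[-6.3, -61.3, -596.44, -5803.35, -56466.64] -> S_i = -6.30*9.73^i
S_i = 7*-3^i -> [7, -21, 63, -189, 567]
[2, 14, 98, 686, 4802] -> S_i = 2*7^i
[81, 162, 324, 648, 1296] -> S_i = 81*2^i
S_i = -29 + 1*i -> [-29, -28, -27, -26, -25]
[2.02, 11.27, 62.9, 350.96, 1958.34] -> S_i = 2.02*5.58^i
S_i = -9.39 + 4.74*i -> [-9.39, -4.65, 0.09, 4.83, 9.57]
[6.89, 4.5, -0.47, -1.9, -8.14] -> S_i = Random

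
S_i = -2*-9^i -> [-2, 18, -162, 1458, -13122]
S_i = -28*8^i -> [-28, -224, -1792, -14336, -114688]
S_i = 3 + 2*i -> [3, 5, 7, 9, 11]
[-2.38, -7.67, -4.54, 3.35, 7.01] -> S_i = Random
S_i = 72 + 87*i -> [72, 159, 246, 333, 420]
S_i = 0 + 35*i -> [0, 35, 70, 105, 140]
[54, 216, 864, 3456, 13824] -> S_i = 54*4^i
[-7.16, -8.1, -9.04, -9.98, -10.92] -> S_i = -7.16 + -0.94*i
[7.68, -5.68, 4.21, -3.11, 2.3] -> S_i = 7.68*(-0.74)^i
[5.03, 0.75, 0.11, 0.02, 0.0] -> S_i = 5.03*0.15^i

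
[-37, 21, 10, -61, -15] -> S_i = Random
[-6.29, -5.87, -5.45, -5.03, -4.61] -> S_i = -6.29 + 0.42*i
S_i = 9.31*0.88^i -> [9.31, 8.19, 7.21, 6.34, 5.58]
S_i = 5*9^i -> [5, 45, 405, 3645, 32805]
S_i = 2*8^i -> [2, 16, 128, 1024, 8192]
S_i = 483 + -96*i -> [483, 387, 291, 195, 99]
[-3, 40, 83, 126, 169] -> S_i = -3 + 43*i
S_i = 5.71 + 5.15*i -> [5.71, 10.86, 16.01, 21.16, 26.31]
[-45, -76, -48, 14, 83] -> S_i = Random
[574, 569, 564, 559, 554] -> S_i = 574 + -5*i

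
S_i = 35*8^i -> [35, 280, 2240, 17920, 143360]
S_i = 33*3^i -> [33, 99, 297, 891, 2673]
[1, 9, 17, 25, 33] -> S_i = 1 + 8*i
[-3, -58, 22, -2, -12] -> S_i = Random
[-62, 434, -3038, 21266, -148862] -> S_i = -62*-7^i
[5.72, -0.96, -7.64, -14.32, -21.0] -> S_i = 5.72 + -6.68*i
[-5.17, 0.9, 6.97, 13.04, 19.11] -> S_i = -5.17 + 6.07*i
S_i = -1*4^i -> [-1, -4, -16, -64, -256]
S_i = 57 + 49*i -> [57, 106, 155, 204, 253]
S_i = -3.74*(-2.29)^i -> [-3.74, 8.56, -19.61, 44.91, -102.85]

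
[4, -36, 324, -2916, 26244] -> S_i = 4*-9^i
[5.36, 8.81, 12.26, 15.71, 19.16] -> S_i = 5.36 + 3.45*i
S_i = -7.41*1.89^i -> [-7.41, -14.0, -26.47, -50.03, -94.55]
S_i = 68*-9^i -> [68, -612, 5508, -49572, 446148]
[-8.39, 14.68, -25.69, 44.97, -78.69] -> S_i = -8.39*(-1.75)^i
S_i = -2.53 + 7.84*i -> [-2.53, 5.31, 13.15, 20.99, 28.83]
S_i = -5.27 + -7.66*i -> [-5.27, -12.93, -20.59, -28.25, -35.91]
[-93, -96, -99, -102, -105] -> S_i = -93 + -3*i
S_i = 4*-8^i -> [4, -32, 256, -2048, 16384]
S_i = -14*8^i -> [-14, -112, -896, -7168, -57344]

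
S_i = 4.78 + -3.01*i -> [4.78, 1.77, -1.24, -4.25, -7.26]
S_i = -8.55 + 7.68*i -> [-8.55, -0.87, 6.81, 14.49, 22.17]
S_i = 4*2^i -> [4, 8, 16, 32, 64]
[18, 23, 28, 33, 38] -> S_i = 18 + 5*i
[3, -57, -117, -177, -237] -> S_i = 3 + -60*i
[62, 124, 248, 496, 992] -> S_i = 62*2^i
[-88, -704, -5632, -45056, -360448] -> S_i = -88*8^i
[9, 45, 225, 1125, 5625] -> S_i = 9*5^i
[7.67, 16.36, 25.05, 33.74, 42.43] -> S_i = 7.67 + 8.69*i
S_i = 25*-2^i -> [25, -50, 100, -200, 400]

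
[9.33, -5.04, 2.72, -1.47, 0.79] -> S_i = 9.33*(-0.54)^i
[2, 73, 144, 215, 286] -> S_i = 2 + 71*i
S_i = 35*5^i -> [35, 175, 875, 4375, 21875]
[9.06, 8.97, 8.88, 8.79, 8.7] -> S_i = 9.06*0.99^i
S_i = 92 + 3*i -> [92, 95, 98, 101, 104]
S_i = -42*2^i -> [-42, -84, -168, -336, -672]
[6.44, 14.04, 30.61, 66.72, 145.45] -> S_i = 6.44*2.18^i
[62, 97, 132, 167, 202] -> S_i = 62 + 35*i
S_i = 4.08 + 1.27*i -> [4.08, 5.35, 6.62, 7.89, 9.16]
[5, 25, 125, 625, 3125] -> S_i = 5*5^i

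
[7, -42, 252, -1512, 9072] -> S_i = 7*-6^i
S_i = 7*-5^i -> [7, -35, 175, -875, 4375]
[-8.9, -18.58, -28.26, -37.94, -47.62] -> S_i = -8.90 + -9.68*i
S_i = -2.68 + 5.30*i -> [-2.68, 2.62, 7.92, 13.22, 18.52]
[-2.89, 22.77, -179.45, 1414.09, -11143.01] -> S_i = -2.89*(-7.88)^i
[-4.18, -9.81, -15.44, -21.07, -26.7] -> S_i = -4.18 + -5.63*i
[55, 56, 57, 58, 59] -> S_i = 55 + 1*i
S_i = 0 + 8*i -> [0, 8, 16, 24, 32]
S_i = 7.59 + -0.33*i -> [7.59, 7.26, 6.93, 6.6, 6.27]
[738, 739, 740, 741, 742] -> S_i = 738 + 1*i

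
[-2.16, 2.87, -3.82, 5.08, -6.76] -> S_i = -2.16*(-1.33)^i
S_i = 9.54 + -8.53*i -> [9.54, 1.01, -7.52, -16.05, -24.58]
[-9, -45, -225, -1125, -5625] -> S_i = -9*5^i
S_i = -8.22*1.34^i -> [-8.22, -11.01, -14.76, -19.78, -26.5]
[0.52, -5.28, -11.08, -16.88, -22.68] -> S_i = 0.52 + -5.80*i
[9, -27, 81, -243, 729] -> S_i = 9*-3^i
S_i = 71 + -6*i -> [71, 65, 59, 53, 47]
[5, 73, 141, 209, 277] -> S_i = 5 + 68*i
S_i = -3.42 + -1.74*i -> [-3.42, -5.16, -6.9, -8.64, -10.38]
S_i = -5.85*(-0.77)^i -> [-5.85, 4.5, -3.47, 2.67, -2.06]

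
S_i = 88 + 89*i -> [88, 177, 266, 355, 444]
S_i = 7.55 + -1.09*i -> [7.55, 6.46, 5.37, 4.28, 3.19]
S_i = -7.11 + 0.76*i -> [-7.11, -6.35, -5.59, -4.83, -4.07]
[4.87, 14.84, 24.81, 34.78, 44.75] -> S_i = 4.87 + 9.97*i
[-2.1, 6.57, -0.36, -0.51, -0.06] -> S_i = Random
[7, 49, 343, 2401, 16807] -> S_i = 7*7^i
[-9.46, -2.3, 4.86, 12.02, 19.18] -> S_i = -9.46 + 7.16*i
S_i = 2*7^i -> [2, 14, 98, 686, 4802]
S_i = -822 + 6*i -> [-822, -816, -810, -804, -798]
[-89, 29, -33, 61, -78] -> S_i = Random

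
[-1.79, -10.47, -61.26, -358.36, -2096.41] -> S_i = -1.79*5.85^i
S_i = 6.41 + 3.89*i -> [6.41, 10.3, 14.19, 18.08, 21.97]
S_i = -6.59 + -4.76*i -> [-6.59, -11.35, -16.11, -20.87, -25.63]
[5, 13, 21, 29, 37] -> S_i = 5 + 8*i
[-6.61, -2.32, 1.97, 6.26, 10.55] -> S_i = -6.61 + 4.29*i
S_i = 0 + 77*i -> [0, 77, 154, 231, 308]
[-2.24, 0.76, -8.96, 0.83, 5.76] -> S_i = Random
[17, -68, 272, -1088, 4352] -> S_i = 17*-4^i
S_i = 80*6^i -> [80, 480, 2880, 17280, 103680]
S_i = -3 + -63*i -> [-3, -66, -129, -192, -255]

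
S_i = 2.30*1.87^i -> [2.3, 4.3, 8.04, 15.04, 28.13]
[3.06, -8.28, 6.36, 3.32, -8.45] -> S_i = Random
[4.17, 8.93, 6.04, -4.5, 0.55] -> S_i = Random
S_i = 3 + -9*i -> [3, -6, -15, -24, -33]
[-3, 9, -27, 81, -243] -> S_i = -3*-3^i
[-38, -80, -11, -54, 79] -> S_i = Random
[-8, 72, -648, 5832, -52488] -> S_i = -8*-9^i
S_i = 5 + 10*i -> [5, 15, 25, 35, 45]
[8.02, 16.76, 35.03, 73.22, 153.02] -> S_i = 8.02*2.09^i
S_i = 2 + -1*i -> [2, 1, 0, -1, -2]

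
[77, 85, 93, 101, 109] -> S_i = 77 + 8*i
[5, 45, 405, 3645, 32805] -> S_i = 5*9^i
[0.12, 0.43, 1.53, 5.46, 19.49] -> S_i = 0.12*3.57^i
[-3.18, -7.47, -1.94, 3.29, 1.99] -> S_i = Random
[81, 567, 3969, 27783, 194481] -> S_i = 81*7^i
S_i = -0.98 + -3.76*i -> [-0.98, -4.74, -8.5, -12.26, -16.02]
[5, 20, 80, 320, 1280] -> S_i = 5*4^i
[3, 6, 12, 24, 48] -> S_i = 3*2^i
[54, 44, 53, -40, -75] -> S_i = Random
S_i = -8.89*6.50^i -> [-8.89, -57.78, -375.6, -2441.42, -15869.21]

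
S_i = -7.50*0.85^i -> [-7.5, -6.38, -5.42, -4.61, -3.92]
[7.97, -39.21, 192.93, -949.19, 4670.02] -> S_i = 7.97*(-4.92)^i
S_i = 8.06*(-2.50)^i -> [8.06, -20.15, 50.38, -125.94, 314.84]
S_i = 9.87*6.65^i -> [9.87, 65.64, 436.48, 2902.57, 19302.06]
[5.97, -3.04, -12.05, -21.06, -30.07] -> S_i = 5.97 + -9.01*i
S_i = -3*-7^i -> [-3, 21, -147, 1029, -7203]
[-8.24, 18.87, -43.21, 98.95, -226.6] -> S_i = -8.24*(-2.29)^i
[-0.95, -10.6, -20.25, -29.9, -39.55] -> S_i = -0.95 + -9.65*i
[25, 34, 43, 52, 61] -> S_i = 25 + 9*i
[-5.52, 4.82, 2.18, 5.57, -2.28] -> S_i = Random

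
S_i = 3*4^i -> [3, 12, 48, 192, 768]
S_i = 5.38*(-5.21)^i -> [5.38, -28.03, 146.04, -760.84, 3964.0]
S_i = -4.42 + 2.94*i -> [-4.42, -1.48, 1.46, 4.4, 7.34]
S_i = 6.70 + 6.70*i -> [6.7, 13.4, 20.1, 26.8, 33.5]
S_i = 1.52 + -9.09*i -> [1.52, -7.57, -16.66, -25.75, -34.84]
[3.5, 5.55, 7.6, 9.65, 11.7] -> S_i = 3.50 + 2.05*i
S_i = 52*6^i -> [52, 312, 1872, 11232, 67392]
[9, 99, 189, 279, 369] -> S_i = 9 + 90*i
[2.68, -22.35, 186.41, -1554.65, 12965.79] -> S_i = 2.68*(-8.34)^i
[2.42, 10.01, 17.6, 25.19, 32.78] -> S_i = 2.42 + 7.59*i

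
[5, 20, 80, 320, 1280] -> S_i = 5*4^i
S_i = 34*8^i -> [34, 272, 2176, 17408, 139264]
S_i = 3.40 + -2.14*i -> [3.4, 1.26, -0.88, -3.02, -5.16]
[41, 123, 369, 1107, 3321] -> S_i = 41*3^i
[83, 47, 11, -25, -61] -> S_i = 83 + -36*i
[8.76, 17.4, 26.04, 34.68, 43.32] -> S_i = 8.76 + 8.64*i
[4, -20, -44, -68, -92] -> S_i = 4 + -24*i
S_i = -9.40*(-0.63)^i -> [-9.4, 5.92, -3.73, 2.35, -1.48]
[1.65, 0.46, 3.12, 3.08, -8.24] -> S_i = Random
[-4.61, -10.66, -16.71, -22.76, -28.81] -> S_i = -4.61 + -6.05*i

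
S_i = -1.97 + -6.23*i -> [-1.97, -8.2, -14.43, -20.66, -26.89]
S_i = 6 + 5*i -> [6, 11, 16, 21, 26]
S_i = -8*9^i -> [-8, -72, -648, -5832, -52488]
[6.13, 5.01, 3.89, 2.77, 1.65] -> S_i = 6.13 + -1.12*i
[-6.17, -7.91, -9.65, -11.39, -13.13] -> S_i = -6.17 + -1.74*i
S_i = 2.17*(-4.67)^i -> [2.17, -10.13, 47.33, -221.01, 1032.11]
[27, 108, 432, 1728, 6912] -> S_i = 27*4^i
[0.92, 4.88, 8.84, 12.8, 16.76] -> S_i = 0.92 + 3.96*i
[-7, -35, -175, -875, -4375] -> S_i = -7*5^i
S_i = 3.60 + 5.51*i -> [3.6, 9.11, 14.62, 20.13, 25.64]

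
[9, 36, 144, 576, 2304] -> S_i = 9*4^i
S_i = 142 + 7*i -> [142, 149, 156, 163, 170]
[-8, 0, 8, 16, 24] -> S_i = -8 + 8*i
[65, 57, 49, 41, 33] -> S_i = 65 + -8*i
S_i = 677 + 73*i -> [677, 750, 823, 896, 969]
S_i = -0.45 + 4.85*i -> [-0.45, 4.4, 9.25, 14.1, 18.95]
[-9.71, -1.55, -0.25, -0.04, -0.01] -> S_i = -9.71*0.16^i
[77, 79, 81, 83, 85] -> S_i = 77 + 2*i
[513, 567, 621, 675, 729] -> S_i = 513 + 54*i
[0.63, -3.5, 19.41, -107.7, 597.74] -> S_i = 0.63*(-5.55)^i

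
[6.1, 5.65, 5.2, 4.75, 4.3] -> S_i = 6.10 + -0.45*i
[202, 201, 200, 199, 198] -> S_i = 202 + -1*i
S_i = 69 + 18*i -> [69, 87, 105, 123, 141]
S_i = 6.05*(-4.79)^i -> [6.05, -28.98, 138.81, -664.91, 3184.91]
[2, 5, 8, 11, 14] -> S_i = 2 + 3*i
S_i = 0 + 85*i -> [0, 85, 170, 255, 340]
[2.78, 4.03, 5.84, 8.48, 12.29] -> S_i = 2.78*1.45^i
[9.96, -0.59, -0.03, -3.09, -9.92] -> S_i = Random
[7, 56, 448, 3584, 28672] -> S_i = 7*8^i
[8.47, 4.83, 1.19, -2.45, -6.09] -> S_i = 8.47 + -3.64*i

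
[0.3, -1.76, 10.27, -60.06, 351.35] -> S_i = 0.30*(-5.85)^i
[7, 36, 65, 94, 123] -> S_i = 7 + 29*i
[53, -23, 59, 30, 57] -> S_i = Random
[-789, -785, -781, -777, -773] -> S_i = -789 + 4*i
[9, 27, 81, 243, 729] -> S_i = 9*3^i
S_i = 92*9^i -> [92, 828, 7452, 67068, 603612]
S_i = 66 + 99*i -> [66, 165, 264, 363, 462]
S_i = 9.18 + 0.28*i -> [9.18, 9.46, 9.74, 10.02, 10.3]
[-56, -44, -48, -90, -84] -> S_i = Random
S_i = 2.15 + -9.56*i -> [2.15, -7.41, -16.97, -26.53, -36.09]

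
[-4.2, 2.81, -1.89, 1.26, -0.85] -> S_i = -4.20*(-0.67)^i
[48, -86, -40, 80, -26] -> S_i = Random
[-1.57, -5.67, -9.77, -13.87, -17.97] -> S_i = -1.57 + -4.10*i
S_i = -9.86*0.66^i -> [-9.86, -6.51, -4.3, -2.83, -1.87]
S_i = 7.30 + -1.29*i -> [7.3, 6.01, 4.72, 3.43, 2.14]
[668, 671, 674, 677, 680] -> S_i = 668 + 3*i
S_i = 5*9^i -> [5, 45, 405, 3645, 32805]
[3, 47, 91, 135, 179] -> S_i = 3 + 44*i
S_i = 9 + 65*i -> [9, 74, 139, 204, 269]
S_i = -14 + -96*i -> [-14, -110, -206, -302, -398]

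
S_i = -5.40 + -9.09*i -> [-5.4, -14.49, -23.58, -32.67, -41.76]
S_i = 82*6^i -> [82, 492, 2952, 17712, 106272]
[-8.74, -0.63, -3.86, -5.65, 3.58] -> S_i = Random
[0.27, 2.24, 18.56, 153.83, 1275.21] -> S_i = 0.27*8.29^i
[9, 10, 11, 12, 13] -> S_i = 9 + 1*i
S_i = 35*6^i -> [35, 210, 1260, 7560, 45360]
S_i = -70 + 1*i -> [-70, -69, -68, -67, -66]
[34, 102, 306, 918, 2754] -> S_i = 34*3^i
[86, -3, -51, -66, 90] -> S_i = Random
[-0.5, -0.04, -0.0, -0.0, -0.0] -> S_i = -0.50*0.08^i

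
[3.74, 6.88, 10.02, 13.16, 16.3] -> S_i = 3.74 + 3.14*i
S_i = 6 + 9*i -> [6, 15, 24, 33, 42]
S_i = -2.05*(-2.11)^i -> [-2.05, 4.33, -9.13, 19.26, -40.63]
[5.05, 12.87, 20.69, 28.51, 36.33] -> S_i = 5.05 + 7.82*i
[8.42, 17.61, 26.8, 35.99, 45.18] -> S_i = 8.42 + 9.19*i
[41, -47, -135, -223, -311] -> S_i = 41 + -88*i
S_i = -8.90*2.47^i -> [-8.9, -21.98, -54.3, -134.12, -331.27]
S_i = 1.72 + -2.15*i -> [1.72, -0.43, -2.58, -4.73, -6.88]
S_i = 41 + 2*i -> [41, 43, 45, 47, 49]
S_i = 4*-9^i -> [4, -36, 324, -2916, 26244]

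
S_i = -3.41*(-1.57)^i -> [-3.41, 5.35, -8.41, 13.2, -20.72]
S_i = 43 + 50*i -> [43, 93, 143, 193, 243]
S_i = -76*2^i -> [-76, -152, -304, -608, -1216]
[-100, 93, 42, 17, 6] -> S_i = Random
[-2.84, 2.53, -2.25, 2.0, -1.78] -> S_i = -2.84*(-0.89)^i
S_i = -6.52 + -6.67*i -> [-6.52, -13.19, -19.86, -26.53, -33.2]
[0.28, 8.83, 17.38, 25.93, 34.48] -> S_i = 0.28 + 8.55*i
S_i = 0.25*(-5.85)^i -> [0.25, -1.46, 8.56, -50.05, 292.79]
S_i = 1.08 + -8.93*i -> [1.08, -7.85, -16.78, -25.71, -34.64]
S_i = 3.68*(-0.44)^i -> [3.68, -1.62, 0.71, -0.31, 0.14]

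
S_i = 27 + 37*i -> [27, 64, 101, 138, 175]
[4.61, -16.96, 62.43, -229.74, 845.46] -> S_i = 4.61*(-3.68)^i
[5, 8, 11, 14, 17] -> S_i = 5 + 3*i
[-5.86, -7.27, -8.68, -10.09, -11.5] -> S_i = -5.86 + -1.41*i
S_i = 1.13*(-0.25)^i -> [1.13, -0.28, 0.07, -0.02, 0.0]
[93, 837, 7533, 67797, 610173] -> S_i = 93*9^i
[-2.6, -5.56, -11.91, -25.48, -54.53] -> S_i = -2.60*2.14^i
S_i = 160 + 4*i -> [160, 164, 168, 172, 176]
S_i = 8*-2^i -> [8, -16, 32, -64, 128]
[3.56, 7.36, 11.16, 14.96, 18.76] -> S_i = 3.56 + 3.80*i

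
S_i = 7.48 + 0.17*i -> [7.48, 7.65, 7.82, 7.99, 8.16]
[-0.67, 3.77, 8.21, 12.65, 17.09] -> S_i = -0.67 + 4.44*i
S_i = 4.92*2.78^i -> [4.92, 13.68, 38.02, 105.71, 293.86]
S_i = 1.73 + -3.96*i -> [1.73, -2.23, -6.19, -10.15, -14.11]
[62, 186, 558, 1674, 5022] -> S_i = 62*3^i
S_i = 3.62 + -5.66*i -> [3.62, -2.04, -7.7, -13.36, -19.02]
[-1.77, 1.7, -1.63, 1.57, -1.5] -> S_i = -1.77*(-0.96)^i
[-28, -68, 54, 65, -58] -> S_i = Random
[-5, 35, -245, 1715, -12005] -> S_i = -5*-7^i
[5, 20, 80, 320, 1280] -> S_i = 5*4^i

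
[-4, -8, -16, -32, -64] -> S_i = -4*2^i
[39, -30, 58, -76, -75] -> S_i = Random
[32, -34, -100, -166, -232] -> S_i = 32 + -66*i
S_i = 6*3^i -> [6, 18, 54, 162, 486]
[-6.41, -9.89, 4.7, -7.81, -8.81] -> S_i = Random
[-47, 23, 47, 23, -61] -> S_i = Random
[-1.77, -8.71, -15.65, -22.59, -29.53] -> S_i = -1.77 + -6.94*i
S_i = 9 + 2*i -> [9, 11, 13, 15, 17]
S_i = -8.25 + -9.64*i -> [-8.25, -17.89, -27.53, -37.17, -46.81]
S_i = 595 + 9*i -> [595, 604, 613, 622, 631]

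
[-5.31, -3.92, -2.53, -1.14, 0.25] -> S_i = -5.31 + 1.39*i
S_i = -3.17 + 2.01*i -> [-3.17, -1.16, 0.85, 2.86, 4.87]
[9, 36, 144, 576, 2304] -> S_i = 9*4^i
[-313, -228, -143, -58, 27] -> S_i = -313 + 85*i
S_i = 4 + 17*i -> [4, 21, 38, 55, 72]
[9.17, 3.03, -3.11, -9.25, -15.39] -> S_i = 9.17 + -6.14*i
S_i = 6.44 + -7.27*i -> [6.44, -0.83, -8.1, -15.37, -22.64]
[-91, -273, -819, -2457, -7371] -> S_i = -91*3^i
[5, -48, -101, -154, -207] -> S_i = 5 + -53*i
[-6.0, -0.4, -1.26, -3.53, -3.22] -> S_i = Random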